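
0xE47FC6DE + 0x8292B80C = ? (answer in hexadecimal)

0x167127EEA

Add column by column in base 16, right to left:
  E+C = A carry 1
  D+0+1 = E
  6+8 = E
  C+B = 7 carry 1
  F+2+1 = 2 carry 1
  7+9+1 = 1 carry 1
  4+2+1 = 7
  E+8 = 6 carry 1
  final carry 1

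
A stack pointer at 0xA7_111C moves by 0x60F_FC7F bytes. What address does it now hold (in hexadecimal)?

Add column by column in base 16, right to left:
  C+F = B carry 1
  1+7+1 = 9
  1+C = D
  1+F = 0 carry 1
  7+F+1 = 7 carry 1
  A+0+1 = B
  0+6 = 6

0x6B70D9B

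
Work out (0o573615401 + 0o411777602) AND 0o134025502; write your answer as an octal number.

0o4005002

Add column by column in base 8, right to left:
  1+2 = 3
  0+0 = 0
  4+6 = 2 carry 1
  5+7+1 = 5 carry 1
  1+7+1 = 1 carry 1
  6+7+1 = 6 carry 1
  3+1+1 = 5
  7+1 = 0 carry 1
  5+4+1 = 2 carry 1
  final carry 1
Sum = 0o1205615203; now AND with 0o134025502:
  1&0=0, 2&1=0, 0&3=0, 5&4=4, 6&0=0, 1&2=0, 5&5=5, 2&5=0, 0&0=0, 3&2=2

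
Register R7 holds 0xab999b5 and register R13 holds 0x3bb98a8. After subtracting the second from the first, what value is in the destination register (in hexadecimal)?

0x6fe010d

Subtract column by column in base 16:
  5-8 → d (borrow)
  b-a-1 → 0
  9-8 → 1
  9-9 → 0
  9-b → e (borrow)
  b-b-1 → f (borrow)
  a-3-1 → 6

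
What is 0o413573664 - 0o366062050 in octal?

0o25511614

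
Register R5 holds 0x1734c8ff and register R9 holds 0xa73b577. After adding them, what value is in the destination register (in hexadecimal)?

0x21a87e76

Add column by column in base 16, right to left:
  f+7 = 6 carry 1
  f+7+1 = 7 carry 1
  8+5+1 = e
  c+b = 7 carry 1
  4+3+1 = 8
  3+7 = a
  7+a = 1 carry 1
  1+0+1 = 2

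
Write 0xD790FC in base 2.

0b110101111001000011111100

Expand each hex digit to 4 bits: D=1101 7=0111 9=1001 0=0000 F=1111 C=1100.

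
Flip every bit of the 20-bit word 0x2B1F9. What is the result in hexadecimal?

Each hex digit d becomes F−d:
  2→D, B→4, 1→E, F→0, 9→6

0xD4E06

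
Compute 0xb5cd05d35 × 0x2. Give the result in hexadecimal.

0x16b9a0ba6a

Multiply each base-16 digit by 2, carrying:
  5×2 = 10 → write a
  3×2 = 6 → write 6
  d×2 = 26 → write a carry 1
  5×2+1 = 11 → write b
  0×2 = 0 → write 0
  d×2 = 26 → write a carry 1
  c×2+1 = 25 → write 9 carry 1
  5×2+1 = 11 → write b
  b×2 = 22 → write 6 carry 1
  remaining carry: 1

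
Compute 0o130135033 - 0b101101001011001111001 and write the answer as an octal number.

0b101101001011001111001 = 0o5513171 in octal.
Subtract column by column in base 8:
  3-1 → 2
  3-7 → 4 (borrow)
  0-1-1 → 6 (borrow)
  5-3-1 → 1
  3-1 → 2
  1-5 → 4 (borrow)
  0-5-1 → 2 (borrow)
  3-0-1 → 2
  1-0 → 1

0o122421642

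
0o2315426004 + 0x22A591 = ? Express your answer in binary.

0o2315426004 = 0b10011001101100010110000000100 in binary.
0x22A591 = 0b1000101010010110010001 in binary.
Add column by column in base 2, right to left:
  0+1 = 1
  0+0 = 0
  1+0 = 1
  0+0 = 0
  0+1 = 1
  0+0 = 0
  0+0 = 0
  0+1 = 1
  0+1 = 1
  0+0 = 0
  1+1 = 0 carry 1
  1+0+1 = 0 carry 1
  0+0+1 = 1
  1+1 = 0 carry 1
  0+0+1 = 1
  0+1 = 1
  0+0 = 0
  1+1 = 0 carry 1
  1+0+1 = 0 carry 1
  0+0+1 = 1
  1+0 = 1
  1+1 = 0 carry 1
  0+0+1 = 1
  0+0 = 0
  1+0 = 1
  1+0 = 1
  0+0 = 0
  0+0 = 0
  1+0 = 1

0b10011010110001101000110010101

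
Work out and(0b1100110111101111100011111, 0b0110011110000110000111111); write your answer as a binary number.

0b0100010110000110000011111

AND bit by bit (1 only where both bits are 1):
  1100110111101111100011111
& 0110011110000110000111111
= 0100010110000110000011111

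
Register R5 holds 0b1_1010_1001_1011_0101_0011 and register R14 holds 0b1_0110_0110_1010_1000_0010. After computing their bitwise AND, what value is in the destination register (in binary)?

AND bit by bit (1 only where both bits are 1):
  110101001101101010011
& 101100110101010000010
= 100100000101000000010

0b100100000101000000010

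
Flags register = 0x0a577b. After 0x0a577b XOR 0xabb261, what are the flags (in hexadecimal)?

0xa1e51a

XOR each hex digit independently (no carries):
  0^a=a, a^b=1, 5^b=e, 7^2=5, 7^6=1, b^1=a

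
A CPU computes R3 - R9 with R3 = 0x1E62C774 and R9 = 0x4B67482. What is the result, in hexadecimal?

0x19AC52F2

Subtract column by column in base 16:
  4-2 → 2
  7-8 → F (borrow)
  7-4-1 → 2
  C-7 → 5
  2-6 → C (borrow)
  6-B-1 → A (borrow)
  E-4-1 → 9
  1-0 → 1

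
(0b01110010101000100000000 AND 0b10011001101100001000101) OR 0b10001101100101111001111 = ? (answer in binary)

0b10011101101101111001111

0b01110010101000100000000 AND 0b10011001101100001000101 = 0b00010000101000000000000.
Then OR with 0b10001101100101111001111.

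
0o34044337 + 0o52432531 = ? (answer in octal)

0o106477070

Add column by column in base 8, right to left:
  7+1 = 0 carry 1
  3+3+1 = 7
  3+5 = 0 carry 1
  4+2+1 = 7
  4+3 = 7
  0+4 = 4
  4+2 = 6
  3+5 = 0 carry 1
  final carry 1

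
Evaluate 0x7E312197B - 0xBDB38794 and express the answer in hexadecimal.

0x7255E91E7

Subtract column by column in base 16:
  B-4 → 7
  7-9 → E (borrow)
  9-7-1 → 1
  1-8 → 9 (borrow)
  2-3-1 → E (borrow)
  1-B-1 → 5 (borrow)
  3-D-1 → 5 (borrow)
  E-B-1 → 2
  7-0 → 7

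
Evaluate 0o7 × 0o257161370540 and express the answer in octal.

0o2312432314640

Multiply each base-8 digit by 7, carrying:
  0×7 = 0 → write 0
  4×7 = 28 → write 4 carry 3
  5×7+3 = 38 → write 6 carry 4
  0×7+4 = 4 → write 4
  7×7 = 49 → write 1 carry 6
  3×7+6 = 27 → write 3 carry 3
  1×7+3 = 10 → write 2 carry 1
  6×7+1 = 43 → write 3 carry 5
  1×7+5 = 12 → write 4 carry 1
  7×7+1 = 50 → write 2 carry 6
  5×7+6 = 41 → write 1 carry 5
  2×7+5 = 19 → write 3 carry 2
  remaining carry: 2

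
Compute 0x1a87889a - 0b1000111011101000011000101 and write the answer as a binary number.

0x1a87889a = 0b11010100001111000100010011010 in binary.
Subtract column by column in base 2:
  0-1 → 1 (borrow)
  1-0-1 → 0
  0-1 → 1 (borrow)
  1-0-1 → 0
  1-0 → 1
  0-0 → 0
  0-1 → 1 (borrow)
  1-1-1 → 1 (borrow)
  0-0-1 → 1 (borrow)
  0-0-1 → 1 (borrow)
  0-0-1 → 1 (borrow)
  1-0-1 → 0
  0-1 → 1 (borrow)
  0-0-1 → 1 (borrow)
  0-1-1 → 0 (borrow)
  1-1-1 → 1 (borrow)
  1-1-1 → 1 (borrow)
  1-0-1 → 0
  1-1 → 0
  0-1 → 1 (borrow)
  0-1-1 → 0 (borrow)
  0-0-1 → 1 (borrow)
  0-0-1 → 1 (borrow)
  1-0-1 → 0
  0-1 → 1 (borrow)
  1-0-1 → 0
  0-0 → 0
  1-0 → 1
  1-0 → 1

0b11001011010011011011111010101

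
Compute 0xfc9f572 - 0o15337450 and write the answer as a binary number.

0b1111100101000011011001001010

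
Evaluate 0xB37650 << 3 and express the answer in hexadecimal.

3 bits is not a whole number of base-16 digits; in binary: 101100110111011001010000 << 3 = 101100110111011001010000000.

0x59BB280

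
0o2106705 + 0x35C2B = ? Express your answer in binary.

0o2106705 = 0b10001000110111000101 in binary.
0x35C2B = 0b110101110000101011 in binary.
Add column by column in base 2, right to left:
  1+1 = 0 carry 1
  0+1+1 = 0 carry 1
  1+0+1 = 0 carry 1
  0+1+1 = 0 carry 1
  0+0+1 = 1
  0+1 = 1
  1+0 = 1
  1+0 = 1
  1+0 = 1
  0+0 = 0
  1+1 = 0 carry 1
  1+1+1 = 1 carry 1
  0+1+1 = 0 carry 1
  0+0+1 = 1
  0+1 = 1
  1+0 = 1
  0+1 = 1
  0+1 = 1
  0+0 = 0
  1+0 = 1

0b10111110100111110000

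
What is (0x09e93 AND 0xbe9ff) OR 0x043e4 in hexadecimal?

0xcbf7

0x09e93 AND 0xbe9ff = 0x08893.
Then OR with 0x043e4.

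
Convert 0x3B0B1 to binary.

0b111011000010110001

Expand each hex digit to 4 bits: 3=0011 B=1011 0=0000 B=1011 1=0001.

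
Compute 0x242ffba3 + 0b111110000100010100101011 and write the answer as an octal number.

0o4512040316

0x242ffba3 = 0o4413775643 in octal.
0b111110000100010100101011 = 0o76042453 in octal.
Add column by column in base 8, right to left:
  3+3 = 6
  4+5 = 1 carry 1
  6+4+1 = 3 carry 1
  5+2+1 = 0 carry 1
  7+4+1 = 4 carry 1
  7+0+1 = 0 carry 1
  3+6+1 = 2 carry 1
  1+7+1 = 1 carry 1
  4+0+1 = 5
  4+0 = 4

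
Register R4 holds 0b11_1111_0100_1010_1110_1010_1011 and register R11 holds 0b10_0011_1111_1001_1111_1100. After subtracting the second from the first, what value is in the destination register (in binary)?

0b11110100001011010010101111

Subtract column by column in base 2:
  1-0 → 1
  1-0 → 1
  0-1 → 1 (borrow)
  1-1-1 → 1 (borrow)
  0-1-1 → 0 (borrow)
  1-1-1 → 1 (borrow)
  0-1-1 → 0 (borrow)
  1-1-1 → 1 (borrow)
  0-1-1 → 0 (borrow)
  1-0-1 → 0
  1-0 → 1
  1-1 → 0
  0-1 → 1 (borrow)
  1-1-1 → 1 (borrow)
  0-1-1 → 0 (borrow)
  1-1-1 → 1 (borrow)
  0-1-1 → 0 (borrow)
  0-1-1 → 0 (borrow)
  1-0-1 → 0
  0-0 → 0
  1-0 → 1
  1-1 → 0
  1-0 → 1
  1-0 → 1
  1-0 → 1
  1-0 → 1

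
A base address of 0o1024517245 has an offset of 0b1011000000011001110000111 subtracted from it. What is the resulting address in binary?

0o1024517245 = 0b1000010100101001111010100101 in binary.
Subtract column by column in base 2:
  1-1 → 0
  0-1 → 1 (borrow)
  1-1-1 → 1 (borrow)
  0-0-1 → 1 (borrow)
  0-0-1 → 1 (borrow)
  1-0-1 → 0
  0-0 → 0
  1-1 → 0
  0-1 → 1 (borrow)
  1-1-1 → 1 (borrow)
  1-0-1 → 0
  1-0 → 1
  1-1 → 0
  0-1 → 1 (borrow)
  0-0-1 → 1 (borrow)
  1-0-1 → 0
  0-0 → 0
  1-0 → 1
  0-0 → 0
  0-0 → 0
  1-0 → 1
  0-1 → 1 (borrow)
  1-1-1 → 1 (borrow)
  0-0-1 → 1 (borrow)
  0-1-1 → 0 (borrow)
  0-0-1 → 1 (borrow)
  0-0-1 → 1 (borrow)
  1-0-1 → 0

0b110111100100110101100011110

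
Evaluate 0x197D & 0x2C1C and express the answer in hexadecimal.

0x081C

AND each hex digit independently (no carries):
  1&2=0, 9&C=8, 7&1=1, D&C=C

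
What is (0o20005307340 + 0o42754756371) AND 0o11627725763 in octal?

Add column by column in base 8, right to left:
  0+1 = 1
  4+7 = 3 carry 1
  3+3+1 = 7
  7+6 = 5 carry 1
  0+5+1 = 6
  3+7 = 2 carry 1
  5+4+1 = 2 carry 1
  0+5+1 = 6
  0+7 = 7
  0+2 = 2
  2+4 = 6
Sum = 0o62762265731; now AND with 0o11627725763:
  6&1=0, 2&1=0, 7&6=6, 6&2=2, 2&7=2, 2&7=2, 6&2=2, 5&5=5, 7&7=7, 3&6=2, 1&3=1

0o622225721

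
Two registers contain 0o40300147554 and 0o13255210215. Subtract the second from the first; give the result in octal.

0o25022737337

Subtract column by column in base 8:
  4-5 → 7 (borrow)
  5-1-1 → 3
  5-2 → 3
  7-0 → 7
  4-1 → 3
  1-2 → 7 (borrow)
  0-5-1 → 2 (borrow)
  0-5-1 → 2 (borrow)
  3-2-1 → 0
  0-3 → 5 (borrow)
  4-1-1 → 2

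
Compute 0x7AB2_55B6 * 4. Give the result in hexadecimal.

Multiply each base-16 digit by 4, carrying:
  6×4 = 24 → write 8 carry 1
  B×4+1 = 45 → write D carry 2
  5×4+2 = 22 → write 6 carry 1
  5×4+1 = 21 → write 5 carry 1
  2×4+1 = 9 → write 9
  B×4 = 44 → write C carry 2
  A×4+2 = 42 → write A carry 2
  7×4+2 = 30 → write E carry 1
  remaining carry: 1

0x1EAC956D8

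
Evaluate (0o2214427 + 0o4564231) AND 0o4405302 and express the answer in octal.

Add column by column in base 8, right to left:
  7+1 = 0 carry 1
  2+3+1 = 6
  4+2 = 6
  4+4 = 0 carry 1
  1+6+1 = 0 carry 1
  2+5+1 = 0 carry 1
  2+4+1 = 7
Sum = 0o7000660; now AND with 0o4405302:
  7&4=4, 0&4=0, 0&0=0, 0&5=0, 6&3=2, 6&0=0, 0&2=0

0o4000200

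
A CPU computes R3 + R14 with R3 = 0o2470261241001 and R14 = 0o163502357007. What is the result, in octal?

Add column by column in base 8, right to left:
  1+7 = 0 carry 1
  0+0+1 = 1
  0+0 = 0
  1+7 = 0 carry 1
  4+5+1 = 2 carry 1
  2+3+1 = 6
  1+2 = 3
  6+0 = 6
  2+5 = 7
  0+3 = 3
  7+6 = 5 carry 1
  4+1+1 = 6
  2+0 = 2

0o2653763620010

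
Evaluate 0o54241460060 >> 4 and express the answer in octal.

4 bits is not a whole number of base-8 digits; in binary: 101100010100001100110000000110000 >> 4 = 10110001010000110011000000011.

0o2612063003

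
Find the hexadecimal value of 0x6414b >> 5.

5 bits is not a whole number of base-16 digits; in binary: 1100100000101001011 >> 5 = 11001000001010.

0x320a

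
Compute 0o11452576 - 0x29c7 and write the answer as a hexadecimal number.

0x262bb7

0o11452576 = 0x26557e in hexadecimal.
Subtract column by column in base 16:
  e-7 → 7
  7-c → b (borrow)
  5-9-1 → b (borrow)
  5-2-1 → 2
  6-0 → 6
  2-0 → 2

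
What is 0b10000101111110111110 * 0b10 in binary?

0b100001011111101111100

Multiply each base-2 digit by 2, carrying:
  0×2 = 0 → write 0
  1×2 = 2 → write 0 carry 1
  1×2+1 = 3 → write 1 carry 1
  1×2+1 = 3 → write 1 carry 1
  1×2+1 = 3 → write 1 carry 1
  1×2+1 = 3 → write 1 carry 1
  0×2+1 = 1 → write 1
  1×2 = 2 → write 0 carry 1
  1×2+1 = 3 → write 1 carry 1
  1×2+1 = 3 → write 1 carry 1
  1×2+1 = 3 → write 1 carry 1
  1×2+1 = 3 → write 1 carry 1
  1×2+1 = 3 → write 1 carry 1
  0×2+1 = 1 → write 1
  1×2 = 2 → write 0 carry 1
  0×2+1 = 1 → write 1
  0×2 = 0 → write 0
  0×2 = 0 → write 0
  0×2 = 0 → write 0
  1×2 = 2 → write 0 carry 1
  remaining carry: 1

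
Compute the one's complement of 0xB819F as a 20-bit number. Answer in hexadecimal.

Each hex digit d becomes F−d:
  B→4, 8→7, 1→E, 9→6, F→0

0x47E60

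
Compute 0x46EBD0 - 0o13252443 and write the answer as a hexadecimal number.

0x1996AD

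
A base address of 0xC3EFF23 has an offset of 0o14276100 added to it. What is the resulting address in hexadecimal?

0xC707B63

0o14276100 = 0x317C40 in hexadecimal.
Add column by column in base 16, right to left:
  3+0 = 3
  2+4 = 6
  F+C = B carry 1
  F+7+1 = 7 carry 1
  E+1+1 = 0 carry 1
  3+3+1 = 7
  C+0 = C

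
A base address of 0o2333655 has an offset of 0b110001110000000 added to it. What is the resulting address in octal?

0b110001110000000 = 0o61600 in octal.
Add column by column in base 8, right to left:
  5+0 = 5
  5+0 = 5
  6+6 = 4 carry 1
  3+1+1 = 5
  3+6 = 1 carry 1
  3+0+1 = 4
  2+0 = 2

0o2415455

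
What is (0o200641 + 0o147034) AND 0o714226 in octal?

0o304224

Add column by column in base 8, right to left:
  1+4 = 5
  4+3 = 7
  6+0 = 6
  0+7 = 7
  0+4 = 4
  2+1 = 3
Sum = 0o347675; now AND with 0o714226:
  3&7=3, 4&1=0, 7&4=4, 6&2=2, 7&2=2, 5&6=4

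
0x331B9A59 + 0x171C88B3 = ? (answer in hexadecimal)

Add column by column in base 16, right to left:
  9+3 = C
  5+B = 0 carry 1
  A+8+1 = 3 carry 1
  9+8+1 = 2 carry 1
  B+C+1 = 8 carry 1
  1+1+1 = 3
  3+7 = A
  3+1 = 4

0x4A38230C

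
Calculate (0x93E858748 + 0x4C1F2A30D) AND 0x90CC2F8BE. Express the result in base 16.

0x800402814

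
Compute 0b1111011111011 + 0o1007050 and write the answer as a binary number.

0o1007050 = 0b1000000111000101000 in binary.
Add column by column in base 2, right to left:
  1+0 = 1
  1+0 = 1
  0+0 = 0
  1+1 = 0 carry 1
  1+0+1 = 0 carry 1
  1+1+1 = 1 carry 1
  1+0+1 = 0 carry 1
  1+0+1 = 0 carry 1
  0+0+1 = 1
  1+1 = 0 carry 1
  1+1+1 = 1 carry 1
  1+1+1 = 1 carry 1
  1+0+1 = 0 carry 1
  0+0+1 = 1
  0+0 = 0
  0+0 = 0
  0+0 = 0
  0+0 = 0
  0+1 = 1

0b1000010110100100011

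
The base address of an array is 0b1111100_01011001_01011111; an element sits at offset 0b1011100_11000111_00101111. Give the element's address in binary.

0b110110010010000010001110

Add column by column in base 2, right to left:
  1+1 = 0 carry 1
  1+1+1 = 1 carry 1
  1+1+1 = 1 carry 1
  1+1+1 = 1 carry 1
  1+0+1 = 0 carry 1
  0+1+1 = 0 carry 1
  1+0+1 = 0 carry 1
  0+0+1 = 1
  1+1 = 0 carry 1
  0+1+1 = 0 carry 1
  0+1+1 = 0 carry 1
  1+0+1 = 0 carry 1
  1+0+1 = 0 carry 1
  0+0+1 = 1
  1+1 = 0 carry 1
  0+1+1 = 0 carry 1
  0+0+1 = 1
  0+0 = 0
  1+1 = 0 carry 1
  1+1+1 = 1 carry 1
  1+1+1 = 1 carry 1
  1+0+1 = 0 carry 1
  1+1+1 = 1 carry 1
  final carry 1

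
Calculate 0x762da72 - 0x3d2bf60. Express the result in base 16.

Subtract column by column in base 16:
  2-0 → 2
  7-6 → 1
  a-f → b (borrow)
  d-b-1 → 1
  2-2 → 0
  6-d → 9 (borrow)
  7-3-1 → 3

0x3901b12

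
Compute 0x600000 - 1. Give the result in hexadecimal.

The trailing 5 digits are 0, so subtracting 1 borrows through: they become F and the next digit up decrements.

0x5FFFFF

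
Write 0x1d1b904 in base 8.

0o164334404

Expand each hex digit to 4 bits: 1=0001 d=1101 1=0001 b=1011 9=1001 0=0000 4=0100.
Group the bits in threes: 001 110 100 011 011 100 100 000 100 → 164334404.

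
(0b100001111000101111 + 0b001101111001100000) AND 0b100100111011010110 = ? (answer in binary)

0b100100110010000110

Add column by column in base 2, right to left:
  1+0 = 1
  1+0 = 1
  1+0 = 1
  1+0 = 1
  0+0 = 0
  1+1 = 0 carry 1
  0+1+1 = 0 carry 1
  0+0+1 = 1
  0+0 = 0
  1+1 = 0 carry 1
  1+1+1 = 1 carry 1
  1+1+1 = 1 carry 1
  1+1+1 = 1 carry 1
  0+0+1 = 1
  0+1 = 1
  0+1 = 1
  0+0 = 0
  1+0 = 1
Sum = 0b101111110010001111; now AND with 0b100100111011010110:
  101111110010001111
& 100100111011010110
= 100100110010000110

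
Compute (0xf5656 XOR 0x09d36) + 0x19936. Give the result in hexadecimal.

First 0xf5656 XOR 0x09d36 = 0xfcb60.
Add column by column in base 16, right to left:
  0+6 = 6
  6+3 = 9
  b+9 = 4 carry 1
  c+9+1 = 6 carry 1
  f+1+1 = 1 carry 1
  final carry 1

0x116496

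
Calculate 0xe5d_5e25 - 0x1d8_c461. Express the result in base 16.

0xc8499c4

Subtract column by column in base 16:
  5-1 → 4
  2-6 → c (borrow)
  e-4-1 → 9
  5-c → 9 (borrow)
  d-8-1 → 4
  5-d → 8 (borrow)
  e-1-1 → c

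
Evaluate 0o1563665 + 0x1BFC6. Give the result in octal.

0x1BFC6 = 0o337706 in octal.
Add column by column in base 8, right to left:
  5+6 = 3 carry 1
  6+0+1 = 7
  6+7 = 5 carry 1
  3+7+1 = 3 carry 1
  6+3+1 = 2 carry 1
  5+3+1 = 1 carry 1
  1+0+1 = 2

0o2123573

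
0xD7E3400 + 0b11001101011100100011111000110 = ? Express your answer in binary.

0b100111001011000111101111000110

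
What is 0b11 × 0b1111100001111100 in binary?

0b101110100101110100

Multiply each base-2 digit by 3, carrying:
  0×3 = 0 → write 0
  0×3 = 0 → write 0
  1×3 = 3 → write 1 carry 1
  1×3+1 = 4 → write 0 carry 2
  1×3+2 = 5 → write 1 carry 2
  1×3+2 = 5 → write 1 carry 2
  1×3+2 = 5 → write 1 carry 2
  0×3+2 = 2 → write 0 carry 1
  0×3+1 = 1 → write 1
  0×3 = 0 → write 0
  0×3 = 0 → write 0
  1×3 = 3 → write 1 carry 1
  1×3+1 = 4 → write 0 carry 2
  1×3+2 = 5 → write 1 carry 2
  1×3+2 = 5 → write 1 carry 2
  1×3+2 = 5 → write 1 carry 2
  remaining carry: 10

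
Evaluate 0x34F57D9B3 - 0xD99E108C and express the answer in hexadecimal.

0x275B9C927

Subtract column by column in base 16:
  3-C → 7 (borrow)
  B-8-1 → 2
  9-0 → 9
  D-1 → C
  7-E → 9 (borrow)
  5-9-1 → B (borrow)
  F-9-1 → 5
  4-D → 7 (borrow)
  3-0-1 → 2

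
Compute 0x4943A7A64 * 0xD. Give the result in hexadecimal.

Multiply each base-16 digit by 13, carrying:
  4×13 = 52 → write 4 carry 3
  6×13+3 = 81 → write 1 carry 5
  A×13+5 = 135 → write 7 carry 8
  7×13+8 = 99 → write 3 carry 6
  A×13+6 = 136 → write 8 carry 8
  3×13+8 = 47 → write F carry 2
  4×13+2 = 54 → write 6 carry 3
  9×13+3 = 120 → write 8 carry 7
  4×13+7 = 59 → write B carry 3
  remaining carry: 3

0x3B86F83714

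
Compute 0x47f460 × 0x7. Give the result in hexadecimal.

0x1f7aea0

Multiply each base-16 digit by 7, carrying:
  0×7 = 0 → write 0
  6×7 = 42 → write a carry 2
  4×7+2 = 30 → write e carry 1
  f×7+1 = 106 → write a carry 6
  7×7+6 = 55 → write 7 carry 3
  4×7+3 = 31 → write f carry 1
  remaining carry: 1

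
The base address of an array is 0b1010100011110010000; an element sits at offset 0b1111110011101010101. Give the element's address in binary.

Add column by column in base 2, right to left:
  0+1 = 1
  0+0 = 0
  0+1 = 1
  0+0 = 0
  1+1 = 0 carry 1
  0+0+1 = 1
  0+1 = 1
  1+0 = 1
  1+1 = 0 carry 1
  1+1+1 = 1 carry 1
  1+1+1 = 1 carry 1
  0+0+1 = 1
  0+0 = 0
  0+1 = 1
  1+1 = 0 carry 1
  0+1+1 = 0 carry 1
  1+1+1 = 1 carry 1
  0+1+1 = 0 carry 1
  1+1+1 = 1 carry 1
  final carry 1

0b11010010111011100101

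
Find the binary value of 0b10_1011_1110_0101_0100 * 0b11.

Multiply each base-2 digit by 3, carrying:
  0×3 = 0 → write 0
  0×3 = 0 → write 0
  1×3 = 3 → write 1 carry 1
  0×3+1 = 1 → write 1
  1×3 = 3 → write 1 carry 1
  0×3+1 = 1 → write 1
  1×3 = 3 → write 1 carry 1
  0×3+1 = 1 → write 1
  0×3 = 0 → write 0
  1×3 = 3 → write 1 carry 1
  1×3+1 = 4 → write 0 carry 2
  1×3+2 = 5 → write 1 carry 2
  1×3+2 = 5 → write 1 carry 2
  1×3+2 = 5 → write 1 carry 2
  0×3+2 = 2 → write 0 carry 1
  1×3+1 = 4 → write 0 carry 2
  0×3+2 = 2 → write 0 carry 1
  1×3+1 = 4 → write 0 carry 2
  remaining carry: 10

0b10000011101011111100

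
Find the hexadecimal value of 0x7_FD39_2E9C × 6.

Multiply each base-16 digit by 6, carrying:
  C×6 = 72 → write 8 carry 4
  9×6+4 = 58 → write A carry 3
  E×6+3 = 87 → write 7 carry 5
  2×6+5 = 17 → write 1 carry 1
  9×6+1 = 55 → write 7 carry 3
  3×6+3 = 21 → write 5 carry 1
  D×6+1 = 79 → write F carry 4
  F×6+4 = 94 → write E carry 5
  7×6+5 = 47 → write F carry 2
  remaining carry: 2

0x2FEF5717A8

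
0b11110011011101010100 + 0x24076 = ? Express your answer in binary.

0b100010111011111001010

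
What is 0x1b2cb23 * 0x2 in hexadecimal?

Multiply each base-16 digit by 2, carrying:
  3×2 = 6 → write 6
  2×2 = 4 → write 4
  b×2 = 22 → write 6 carry 1
  c×2+1 = 25 → write 9 carry 1
  2×2+1 = 5 → write 5
  b×2 = 22 → write 6 carry 1
  1×2+1 = 3 → write 3

0x3659646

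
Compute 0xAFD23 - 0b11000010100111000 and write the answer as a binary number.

0xAFD23 = 0b10101111110100100011 in binary.
Subtract column by column in base 2:
  1-0 → 1
  1-0 → 1
  0-0 → 0
  0-1 → 1 (borrow)
  0-1-1 → 0 (borrow)
  1-1-1 → 1 (borrow)
  0-0-1 → 1 (borrow)
  0-0-1 → 1 (borrow)
  1-1-1 → 1 (borrow)
  0-0-1 → 1 (borrow)
  1-1-1 → 1 (borrow)
  1-0-1 → 0
  1-0 → 1
  1-0 → 1
  1-0 → 1
  1-1 → 0
  0-1 → 1 (borrow)
  1-0-1 → 0
  0-0 → 0
  1-0 → 1

0b10010111011111101011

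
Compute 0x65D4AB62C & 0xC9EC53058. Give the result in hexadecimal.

0x41C403008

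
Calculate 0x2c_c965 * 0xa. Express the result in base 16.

Multiply each base-16 digit by 10, carrying:
  5×10 = 50 → write 2 carry 3
  6×10+3 = 63 → write f carry 3
  9×10+3 = 93 → write d carry 5
  c×10+5 = 125 → write d carry 7
  c×10+7 = 127 → write f carry 7
  2×10+7 = 27 → write b carry 1
  remaining carry: 1

0x1bfddf2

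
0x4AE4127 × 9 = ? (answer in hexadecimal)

Multiply each base-16 digit by 9, carrying:
  7×9 = 63 → write F carry 3
  2×9+3 = 21 → write 5 carry 1
  1×9+1 = 10 → write A
  4×9 = 36 → write 4 carry 2
  E×9+2 = 128 → write 0 carry 8
  A×9+8 = 98 → write 2 carry 6
  4×9+6 = 42 → write A carry 2
  remaining carry: 2

0x2A204A5F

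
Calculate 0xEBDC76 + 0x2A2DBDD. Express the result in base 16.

0x38EB853

Add column by column in base 16, right to left:
  6+D = 3 carry 1
  7+D+1 = 5 carry 1
  C+B+1 = 8 carry 1
  D+D+1 = B carry 1
  B+2+1 = E
  E+A = 8 carry 1
  0+2+1 = 3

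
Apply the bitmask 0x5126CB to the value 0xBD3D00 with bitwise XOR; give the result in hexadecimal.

0xEC1BCB

XOR each hex digit independently (no carries):
  B^5=E, D^1=C, 3^2=1, D^6=B, 0^C=C, 0^B=B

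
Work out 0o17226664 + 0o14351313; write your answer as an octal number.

Add column by column in base 8, right to left:
  4+3 = 7
  6+1 = 7
  6+3 = 1 carry 1
  6+1+1 = 0 carry 1
  2+5+1 = 0 carry 1
  2+3+1 = 6
  7+4 = 3 carry 1
  1+1+1 = 3

0o33600177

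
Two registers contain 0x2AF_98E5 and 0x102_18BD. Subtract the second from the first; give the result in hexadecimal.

Subtract column by column in base 16:
  5-D → 8 (borrow)
  E-B-1 → 2
  8-8 → 0
  9-1 → 8
  F-2 → D
  A-0 → A
  2-1 → 1

0x1AD8028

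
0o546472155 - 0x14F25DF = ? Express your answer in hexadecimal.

0x44B4E8E

0o546472155 = 0x59A746D in hexadecimal.
Subtract column by column in base 16:
  D-F → E (borrow)
  6-D-1 → 8 (borrow)
  4-5-1 → E (borrow)
  7-2-1 → 4
  A-F → B (borrow)
  9-4-1 → 4
  5-1 → 4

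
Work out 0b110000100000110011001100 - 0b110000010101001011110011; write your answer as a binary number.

0b1011100111011001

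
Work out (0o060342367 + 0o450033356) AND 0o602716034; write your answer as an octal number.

Add column by column in base 8, right to left:
  7+6 = 5 carry 1
  6+5+1 = 4 carry 1
  3+3+1 = 7
  2+3 = 5
  4+3 = 7
  3+0 = 3
  0+0 = 0
  6+5 = 3 carry 1
  0+4+1 = 5
Sum = 0o530375745; now AND with 0o602716034:
  5&6=4, 3&0=0, 0&2=0, 3&7=3, 7&1=1, 5&6=4, 7&0=0, 4&3=0, 5&4=4

0o400314004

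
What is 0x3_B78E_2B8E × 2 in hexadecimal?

Multiply each base-16 digit by 2, carrying:
  E×2 = 28 → write C carry 1
  8×2+1 = 17 → write 1 carry 1
  B×2+1 = 23 → write 7 carry 1
  2×2+1 = 5 → write 5
  E×2 = 28 → write C carry 1
  8×2+1 = 17 → write 1 carry 1
  7×2+1 = 15 → write F
  B×2 = 22 → write 6 carry 1
  3×2+1 = 7 → write 7

0x76F1C571C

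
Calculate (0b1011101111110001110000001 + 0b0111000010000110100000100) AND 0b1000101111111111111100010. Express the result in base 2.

Add column by column in base 2, right to left:
  1+0 = 1
  0+0 = 0
  0+1 = 1
  0+0 = 0
  0+0 = 0
  0+0 = 0
  0+0 = 0
  1+0 = 1
  1+1 = 0 carry 1
  1+0+1 = 0 carry 1
  0+1+1 = 0 carry 1
  0+1+1 = 0 carry 1
  0+0+1 = 1
  1+0 = 1
  1+0 = 1
  1+0 = 1
  1+1 = 0 carry 1
  1+0+1 = 0 carry 1
  1+0+1 = 0 carry 1
  0+0+1 = 1
  1+0 = 1
  1+1 = 0 carry 1
  1+1+1 = 1 carry 1
  0+1+1 = 0 carry 1
  1+0+1 = 0 carry 1
  final carry 1
Sum = 0b10010110001111000010000101; now AND with 0b1000101111111111111100010:
  10010110001111000010000101
& 01000101111111111111100010
= 00000100001111000010000000

0b100001111000010000000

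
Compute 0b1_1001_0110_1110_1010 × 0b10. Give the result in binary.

0b110010110111010100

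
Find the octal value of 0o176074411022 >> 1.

0o77036204411

1 bits is not a whole number of base-8 digits; in binary: 1111110000111100100001001000010010 >> 1 = 111111000011110010000100100001001.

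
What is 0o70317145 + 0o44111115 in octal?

Add column by column in base 8, right to left:
  5+5 = 2 carry 1
  4+1+1 = 6
  1+1 = 2
  7+1 = 0 carry 1
  1+1+1 = 3
  3+1 = 4
  0+4 = 4
  7+4 = 3 carry 1
  final carry 1

0o134430262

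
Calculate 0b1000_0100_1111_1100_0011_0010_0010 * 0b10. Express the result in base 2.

Multiply each base-2 digit by 2, carrying:
  0×2 = 0 → write 0
  1×2 = 2 → write 0 carry 1
  0×2+1 = 1 → write 1
  0×2 = 0 → write 0
  0×2 = 0 → write 0
  1×2 = 2 → write 0 carry 1
  0×2+1 = 1 → write 1
  0×2 = 0 → write 0
  1×2 = 2 → write 0 carry 1
  1×2+1 = 3 → write 1 carry 1
  0×2+1 = 1 → write 1
  0×2 = 0 → write 0
  0×2 = 0 → write 0
  0×2 = 0 → write 0
  1×2 = 2 → write 0 carry 1
  1×2+1 = 3 → write 1 carry 1
  1×2+1 = 3 → write 1 carry 1
  1×2+1 = 3 → write 1 carry 1
  1×2+1 = 3 → write 1 carry 1
  1×2+1 = 3 → write 1 carry 1
  0×2+1 = 1 → write 1
  0×2 = 0 → write 0
  1×2 = 2 → write 0 carry 1
  0×2+1 = 1 → write 1
  0×2 = 0 → write 0
  0×2 = 0 → write 0
  0×2 = 0 → write 0
  1×2 = 2 → write 0 carry 1
  remaining carry: 1

0b10000100111111000011001000100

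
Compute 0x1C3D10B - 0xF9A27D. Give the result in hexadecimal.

0xCA2E8E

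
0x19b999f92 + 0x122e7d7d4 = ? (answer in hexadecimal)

0x2be817766

Add column by column in base 16, right to left:
  2+4 = 6
  9+d = 6 carry 1
  f+7+1 = 7 carry 1
  9+d+1 = 7 carry 1
  9+7+1 = 1 carry 1
  9+e+1 = 8 carry 1
  b+2+1 = e
  9+2 = b
  1+1 = 2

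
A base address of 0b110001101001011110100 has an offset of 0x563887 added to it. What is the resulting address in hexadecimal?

0b110001101001011110100 = 0x18D2F4 in hexadecimal.
Add column by column in base 16, right to left:
  4+7 = B
  F+8 = 7 carry 1
  2+8+1 = B
  D+3 = 0 carry 1
  8+6+1 = F
  1+5 = 6

0x6F0B7B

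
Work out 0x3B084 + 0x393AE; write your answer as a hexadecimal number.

0x74432

Add column by column in base 16, right to left:
  4+E = 2 carry 1
  8+A+1 = 3 carry 1
  0+3+1 = 4
  B+9 = 4 carry 1
  3+3+1 = 7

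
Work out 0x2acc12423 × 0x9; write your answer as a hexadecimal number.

0x1812ca453b

Multiply each base-16 digit by 9, carrying:
  3×9 = 27 → write b carry 1
  2×9+1 = 19 → write 3 carry 1
  4×9+1 = 37 → write 5 carry 2
  2×9+2 = 20 → write 4 carry 1
  1×9+1 = 10 → write a
  c×9 = 108 → write c carry 6
  c×9+6 = 114 → write 2 carry 7
  a×9+7 = 97 → write 1 carry 6
  2×9+6 = 24 → write 8 carry 1
  remaining carry: 1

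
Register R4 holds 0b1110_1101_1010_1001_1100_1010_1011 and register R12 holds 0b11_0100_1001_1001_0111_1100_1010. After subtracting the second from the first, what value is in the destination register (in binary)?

0b1011100100010000010011100001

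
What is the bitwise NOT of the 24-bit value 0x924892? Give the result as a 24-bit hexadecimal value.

0x6db76d

Each hex digit d becomes f−d:
  9→6, 2→d, 4→b, 8→7, 9→6, 2→d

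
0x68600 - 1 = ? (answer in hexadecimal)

0x685ff

The trailing 2 digits are 0, so subtracting 1 borrows through: they become F and the next digit up decrements.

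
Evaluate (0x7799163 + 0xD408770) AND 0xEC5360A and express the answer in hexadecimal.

Add column by column in base 16, right to left:
  3+0 = 3
  6+7 = D
  1+7 = 8
  9+8 = 1 carry 1
  9+0+1 = A
  7+4 = B
  7+D = 4 carry 1
  final carry 1
Sum = 0x14BA18D3; now AND with 0xEC5360A:
  1&0=0, 4&E=4, B&C=8, A&5=0, 1&3=1, 8&6=0, D&0=0, 3&A=2

0x4801002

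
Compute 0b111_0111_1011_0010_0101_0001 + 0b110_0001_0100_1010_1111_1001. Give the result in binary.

0b110110001111110101001010

Add column by column in base 2, right to left:
  1+1 = 0 carry 1
  0+0+1 = 1
  0+0 = 0
  0+1 = 1
  1+1 = 0 carry 1
  0+1+1 = 0 carry 1
  1+1+1 = 1 carry 1
  0+1+1 = 0 carry 1
  0+0+1 = 1
  1+1 = 0 carry 1
  0+0+1 = 1
  0+1 = 1
  1+0 = 1
  1+0 = 1
  0+1 = 1
  1+0 = 1
  1+1 = 0 carry 1
  1+0+1 = 0 carry 1
  1+0+1 = 0 carry 1
  0+0+1 = 1
  1+0 = 1
  1+1 = 0 carry 1
  1+1+1 = 1 carry 1
  final carry 1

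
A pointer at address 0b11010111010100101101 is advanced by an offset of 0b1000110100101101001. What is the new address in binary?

Add column by column in base 2, right to left:
  1+1 = 0 carry 1
  0+0+1 = 1
  1+0 = 1
  1+1 = 0 carry 1
  0+0+1 = 1
  1+1 = 0 carry 1
  0+1+1 = 0 carry 1
  0+0+1 = 1
  1+1 = 0 carry 1
  0+0+1 = 1
  1+0 = 1
  0+1 = 1
  1+0 = 1
  1+1 = 0 carry 1
  1+1+1 = 1 carry 1
  0+0+1 = 1
  1+0 = 1
  0+0 = 0
  1+1 = 0 carry 1
  1+0+1 = 0 carry 1
  final carry 1

0b100011101111010010110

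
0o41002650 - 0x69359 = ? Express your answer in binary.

0o41002650 = 0b100001000000010110101000 in binary.
0x69359 = 0b1101001001101011001 in binary.
Subtract column by column in base 2:
  0-1 → 1 (borrow)
  0-0-1 → 1 (borrow)
  0-0-1 → 1 (borrow)
  1-1-1 → 1 (borrow)
  0-1-1 → 0 (borrow)
  1-0-1 → 0
  0-1 → 1 (borrow)
  1-0-1 → 0
  1-1 → 0
  0-1 → 1 (borrow)
  1-0-1 → 0
  0-0 → 0
  0-1 → 1 (borrow)
  0-0-1 → 1 (borrow)
  0-0-1 → 1 (borrow)
  0-1-1 → 0 (borrow)
  0-0-1 → 1 (borrow)
  0-1-1 → 0 (borrow)
  1-1-1 → 1 (borrow)
  0-0-1 → 1 (borrow)
  0-0-1 → 1 (borrow)
  0-0-1 → 1 (borrow)
  0-0-1 → 1 (borrow)
  1-0-1 → 0

0b11111010111001001001111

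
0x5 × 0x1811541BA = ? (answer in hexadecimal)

0x7856A48A2

Multiply each base-16 digit by 5, carrying:
  A×5 = 50 → write 2 carry 3
  B×5+3 = 58 → write A carry 3
  1×5+3 = 8 → write 8
  4×5 = 20 → write 4 carry 1
  5×5+1 = 26 → write A carry 1
  1×5+1 = 6 → write 6
  1×5 = 5 → write 5
  8×5 = 40 → write 8 carry 2
  1×5+2 = 7 → write 7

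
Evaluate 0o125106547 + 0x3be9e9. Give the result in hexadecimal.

0x1907750

0o125106547 = 0x1548d67 in hexadecimal.
Add column by column in base 16, right to left:
  7+9 = 0 carry 1
  6+e+1 = 5 carry 1
  d+9+1 = 7 carry 1
  8+e+1 = 7 carry 1
  4+b+1 = 0 carry 1
  5+3+1 = 9
  1+0 = 1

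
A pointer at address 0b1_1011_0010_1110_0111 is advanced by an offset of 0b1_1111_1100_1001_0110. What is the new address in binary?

0b111010111101111101

Add column by column in base 2, right to left:
  1+0 = 1
  1+1 = 0 carry 1
  1+1+1 = 1 carry 1
  0+0+1 = 1
  0+1 = 1
  1+0 = 1
  1+0 = 1
  1+1 = 0 carry 1
  0+0+1 = 1
  1+0 = 1
  0+1 = 1
  0+1 = 1
  1+1 = 0 carry 1
  1+1+1 = 1 carry 1
  0+1+1 = 0 carry 1
  1+1+1 = 1 carry 1
  1+1+1 = 1 carry 1
  final carry 1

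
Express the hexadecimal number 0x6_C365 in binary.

0b1101100001101100101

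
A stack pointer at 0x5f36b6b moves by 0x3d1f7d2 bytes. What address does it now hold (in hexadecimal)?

0x9c5633d

Add column by column in base 16, right to left:
  b+2 = d
  6+d = 3 carry 1
  b+7+1 = 3 carry 1
  6+f+1 = 6 carry 1
  3+1+1 = 5
  f+d = c carry 1
  5+3+1 = 9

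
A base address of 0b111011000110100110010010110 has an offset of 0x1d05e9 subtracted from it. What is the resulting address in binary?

0b111010001100100011010101101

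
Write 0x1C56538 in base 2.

0b1110001010110010100111000

Expand each hex digit to 4 bits: 1=0001 C=1100 5=0101 6=0110 5=0101 3=0011 8=1000.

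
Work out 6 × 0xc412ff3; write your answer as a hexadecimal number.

Multiply each base-16 digit by 6, carrying:
  3×6 = 18 → write 2 carry 1
  f×6+1 = 91 → write b carry 5
  f×6+5 = 95 → write f carry 5
  2×6+5 = 17 → write 1 carry 1
  1×6+1 = 7 → write 7
  4×6 = 24 → write 8 carry 1
  c×6+1 = 73 → write 9 carry 4
  remaining carry: 4

0x49871fb2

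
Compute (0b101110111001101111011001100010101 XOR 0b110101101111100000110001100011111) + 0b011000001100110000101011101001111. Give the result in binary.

0b110011100011000000010011101011001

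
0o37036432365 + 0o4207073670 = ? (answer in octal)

0o43245526255

Add column by column in base 8, right to left:
  5+0 = 5
  6+7 = 5 carry 1
  3+6+1 = 2 carry 1
  2+3+1 = 6
  3+7 = 2 carry 1
  4+0+1 = 5
  6+7 = 5 carry 1
  3+0+1 = 4
  0+2 = 2
  7+4 = 3 carry 1
  3+0+1 = 4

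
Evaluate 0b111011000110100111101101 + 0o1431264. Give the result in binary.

0b111100101001110010100001

0o1431264 = 0b1100011001010110100 in binary.
Add column by column in base 2, right to left:
  1+0 = 1
  0+0 = 0
  1+1 = 0 carry 1
  1+0+1 = 0 carry 1
  0+1+1 = 0 carry 1
  1+1+1 = 1 carry 1
  1+0+1 = 0 carry 1
  1+1+1 = 1 carry 1
  1+0+1 = 0 carry 1
  0+1+1 = 0 carry 1
  0+0+1 = 1
  1+0 = 1
  0+1 = 1
  1+1 = 0 carry 1
  1+0+1 = 0 carry 1
  0+0+1 = 1
  0+0 = 0
  0+1 = 1
  1+1 = 0 carry 1
  1+0+1 = 0 carry 1
  0+0+1 = 1
  1+0 = 1
  1+0 = 1
  1+0 = 1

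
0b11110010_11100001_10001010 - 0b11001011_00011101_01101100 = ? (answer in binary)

Subtract column by column in base 2:
  0-0 → 0
  1-0 → 1
  0-1 → 1 (borrow)
  1-1-1 → 1 (borrow)
  0-0-1 → 1 (borrow)
  0-1-1 → 0 (borrow)
  0-1-1 → 0 (borrow)
  1-0-1 → 0
  1-1 → 0
  0-0 → 0
  0-1 → 1 (borrow)
  0-1-1 → 0 (borrow)
  0-1-1 → 0 (borrow)
  1-0-1 → 0
  1-0 → 1
  1-0 → 1
  0-1 → 1 (borrow)
  1-1-1 → 1 (borrow)
  0-0-1 → 1 (borrow)
  0-1-1 → 0 (borrow)
  1-0-1 → 0
  1-0 → 1
  1-1 → 0
  1-1 → 0

0b1001111100010000011110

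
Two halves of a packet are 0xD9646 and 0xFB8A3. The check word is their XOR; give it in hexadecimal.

0x22EE5

XOR each hex digit independently (no carries):
  D^F=2, 9^B=2, 6^8=E, 4^A=E, 6^3=5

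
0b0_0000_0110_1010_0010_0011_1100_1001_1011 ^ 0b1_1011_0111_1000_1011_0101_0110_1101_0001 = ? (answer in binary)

0b110110001001010010110101001001010

XOR bit by bit (1 where the bits differ):
  000000110101000100011110010011011
^ 110110111100010110101011011010001
= 110110001001010010110101001001010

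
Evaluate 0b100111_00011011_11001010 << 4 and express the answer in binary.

0b10011100011011110010100000

Left shift by 4: append 4 zero bits.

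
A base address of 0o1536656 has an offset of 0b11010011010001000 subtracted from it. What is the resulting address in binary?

0b1010001011100100110

0o1536656 = 0b1101011110110101110 in binary.
Subtract column by column in base 2:
  0-0 → 0
  1-0 → 1
  1-0 → 1
  1-1 → 0
  0-0 → 0
  1-0 → 1
  0-0 → 0
  1-1 → 0
  1-0 → 1
  0-1 → 1 (borrow)
  1-1-1 → 1 (borrow)
  1-0-1 → 0
  1-0 → 1
  1-1 → 0
  0-0 → 0
  1-1 → 0
  0-1 → 1 (borrow)
  1-0-1 → 0
  1-0 → 1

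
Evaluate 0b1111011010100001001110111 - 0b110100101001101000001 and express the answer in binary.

Subtract column by column in base 2:
  1-1 → 0
  1-0 → 1
  1-0 → 1
  0-0 → 0
  1-0 → 1
  1-0 → 1
  1-1 → 0
  0-0 → 0
  0-1 → 1 (borrow)
  1-1-1 → 1 (borrow)
  0-0-1 → 1 (borrow)
  0-0-1 → 1 (borrow)
  0-1-1 → 0 (borrow)
  0-0-1 → 1 (borrow)
  1-1-1 → 1 (borrow)
  0-0-1 → 1 (borrow)
  1-0-1 → 0
  0-1 → 1 (borrow)
  1-0-1 → 0
  1-1 → 0
  0-1 → 1 (borrow)
  1-0-1 → 0
  1-0 → 1
  1-0 → 1
  1-0 → 1

0b1110100101110111100110110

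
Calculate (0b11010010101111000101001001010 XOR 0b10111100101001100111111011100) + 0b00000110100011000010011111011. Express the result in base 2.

0b1110100101001100101010010001

First 0b11010010101111000101001001010 XOR 0b10111100101001100111111011100 = 0b01101110000110100010110010110.
Add column by column in base 2, right to left:
  0+1 = 1
  1+1 = 0 carry 1
  1+0+1 = 0 carry 1
  0+1+1 = 0 carry 1
  1+1+1 = 1 carry 1
  0+1+1 = 0 carry 1
  0+1+1 = 0 carry 1
  1+1+1 = 1 carry 1
  1+0+1 = 0 carry 1
  0+0+1 = 1
  1+1 = 0 carry 1
  0+0+1 = 1
  0+0 = 0
  0+0 = 0
  1+0 = 1
  0+1 = 1
  1+1 = 0 carry 1
  1+0+1 = 0 carry 1
  0+0+1 = 1
  0+0 = 0
  0+1 = 1
  0+0 = 0
  1+1 = 0 carry 1
  1+1+1 = 1 carry 1
  1+0+1 = 0 carry 1
  0+0+1 = 1
  1+0 = 1
  1+0 = 1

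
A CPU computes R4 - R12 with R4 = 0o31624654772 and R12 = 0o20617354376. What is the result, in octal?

0o11005300374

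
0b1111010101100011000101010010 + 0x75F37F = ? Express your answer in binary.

0b1111110011000010010011010001

0x75F37F = 0b11101011111001101111111 in binary.
Add column by column in base 2, right to left:
  0+1 = 1
  1+1 = 0 carry 1
  0+1+1 = 0 carry 1
  0+1+1 = 0 carry 1
  1+1+1 = 1 carry 1
  0+1+1 = 0 carry 1
  1+1+1 = 1 carry 1
  0+0+1 = 1
  1+1 = 0 carry 1
  0+1+1 = 0 carry 1
  0+0+1 = 1
  0+0 = 0
  1+1 = 0 carry 1
  1+1+1 = 1 carry 1
  0+1+1 = 0 carry 1
  0+1+1 = 0 carry 1
  0+1+1 = 0 carry 1
  1+0+1 = 0 carry 1
  1+1+1 = 1 carry 1
  0+0+1 = 1
  1+1 = 0 carry 1
  0+1+1 = 0 carry 1
  1+1+1 = 1 carry 1
  0+0+1 = 1
  1+0 = 1
  1+0 = 1
  1+0 = 1
  1+0 = 1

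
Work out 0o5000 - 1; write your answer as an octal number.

The trailing 3 digits are 0, so subtracting 1 borrows through: they become 7 and the next digit up decrements.

0o4777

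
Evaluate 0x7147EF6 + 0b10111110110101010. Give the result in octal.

0x7147EF6 = 0o705077366 in octal.
0b10111110110101010 = 0o276652 in octal.
Add column by column in base 8, right to left:
  6+2 = 0 carry 1
  6+5+1 = 4 carry 1
  3+6+1 = 2 carry 1
  7+6+1 = 6 carry 1
  7+7+1 = 7 carry 1
  0+2+1 = 3
  5+0 = 5
  0+0 = 0
  7+0 = 7

0o705376240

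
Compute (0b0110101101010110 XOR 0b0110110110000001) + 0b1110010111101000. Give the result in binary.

First 0b0110101101010110 XOR 0b0110110110000001 = 0b0000011011010111.
Add column by column in base 2, right to left:
  1+0 = 1
  1+0 = 1
  1+0 = 1
  0+1 = 1
  1+0 = 1
  0+1 = 1
  1+1 = 0 carry 1
  1+1+1 = 1 carry 1
  0+1+1 = 0 carry 1
  1+0+1 = 0 carry 1
  1+1+1 = 1 carry 1
  0+0+1 = 1
  0+0 = 0
  0+1 = 1
  0+1 = 1
  0+1 = 1

0b1110110010111111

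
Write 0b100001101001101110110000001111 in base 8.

0o4151566017

Group the bits in threes: 100 001 101 001 101 110 110 000 001 111 → 4151566017.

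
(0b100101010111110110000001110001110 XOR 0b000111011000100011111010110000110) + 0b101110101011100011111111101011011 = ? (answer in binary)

0b1010000111010111001111010101100011

First 0b100101010111110110000001110001110 XOR 0b000111011000100011111010110000110 = 0b100010001111010101111011000001000.
Add column by column in base 2, right to left:
  0+1 = 1
  0+1 = 1
  0+0 = 0
  1+1 = 0 carry 1
  0+1+1 = 0 carry 1
  0+0+1 = 1
  0+1 = 1
  0+0 = 0
  0+1 = 1
  1+1 = 0 carry 1
  1+1+1 = 1 carry 1
  0+1+1 = 0 carry 1
  1+1+1 = 1 carry 1
  1+1+1 = 1 carry 1
  1+1+1 = 1 carry 1
  1+1+1 = 1 carry 1
  0+1+1 = 0 carry 1
  1+0+1 = 0 carry 1
  0+0+1 = 1
  1+0 = 1
  0+1 = 1
  1+1 = 0 carry 1
  1+1+1 = 1 carry 1
  1+0+1 = 0 carry 1
  1+1+1 = 1 carry 1
  0+0+1 = 1
  0+1 = 1
  0+0 = 0
  1+1 = 0 carry 1
  0+1+1 = 0 carry 1
  0+1+1 = 0 carry 1
  0+0+1 = 1
  1+1 = 0 carry 1
  final carry 1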